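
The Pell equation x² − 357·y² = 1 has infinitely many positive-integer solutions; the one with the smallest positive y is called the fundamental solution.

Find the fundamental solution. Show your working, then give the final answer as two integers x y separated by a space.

3401 180

√357 → a₀=18, period (1,8,2,8,1,36); ℓ=6 even so k=5
step 0: (18, 1)  from 18·(1,0) + (0,1)
…
step 2: (170, 9)  from 8·(19,1) + (18,1)
step 3: (359, 19)  from 2·(170,9) + (19,1)
step 4: (3042, 161)  from 8·(359,19) + (170,9)
step 5: (3401, 180)  from 1·(3042,161) + (359,19)
→ (3401, 180).  Check: 3401²=11566801, 357·180²=11566800, difference 1.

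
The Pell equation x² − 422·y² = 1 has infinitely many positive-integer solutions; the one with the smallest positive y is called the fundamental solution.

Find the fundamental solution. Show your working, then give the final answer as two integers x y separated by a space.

√422 → a₀=20, period (1,1,5,2,1,…,1,1,40); ℓ=14 even so k=13
a_0=20:  p_0=20·1+0=20,  q_0=20·0+1=1
a_1=1:  p_1=1·20+1=21,  q_1=1·1+0=1
a_2=1:  p_2=1·21+20=41,  q_2=1·1+1=2
a_3=5:  p_3=5·41+21=226,  q_3=5·2+1=11
a_4=2:  p_4=2·226+41=493,  q_4=2·11+2=24
…
a_8=3:  p_8=3·53719+2650=163807,  q_8=3·2615+129=7974
a_9=1:  p_9=1·163807+53719=217526,  q_9=1·7974+2615=10589
…
a_11=5:  p_11=5·598859+217526=3211821,  q_11=5·29152+10589=156349
a_12=1:  p_12=1·3211821+598859=3810680,  q_12=1·156349+29152=185501
a_13=1:  p_13=1·3810680+3211821=7022501,  q_13=1·185501+156349=341850
→ (7022501, 341850).  Check: 7022501²=49315520295001, 422·341850²=49315520295000, difference 1.

7022501 341850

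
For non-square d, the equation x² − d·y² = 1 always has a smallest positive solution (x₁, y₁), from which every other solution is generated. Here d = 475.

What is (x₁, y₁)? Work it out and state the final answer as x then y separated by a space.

d=475: √d = [21; 1,3,1,6,2,6,1,3,1,42] (ℓ=10, even), read p_9/q_9
k=0  a_k=21  p_k/q_k = 21/1
…
k=6  a_k=6  p_k/q_k = 10287/472
k=7  a_k=1  p_k/q_k = 11878/545
k=8  a_k=3  p_k/q_k = 45921/2107
k=9  a_k=1  p_k/q_k = 57799/2652
(x₁, y₁) = (57799, 2652);  57799² − 475·2652² = 1 ✓

57799 2652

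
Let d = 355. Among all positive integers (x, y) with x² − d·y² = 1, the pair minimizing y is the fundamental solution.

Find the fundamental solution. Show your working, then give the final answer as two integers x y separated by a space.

954809 50676

√355 = [18; 1,5,3,3,1,6,1,3,3,5,1,36, …], period ℓ=12 (even) → k=11
step 0: (18, 1)  from 18·(1,0) + (0,1)
step 1: (19, 1)  from 1·(18,1) + (1,0)
step 2: (113, 6)  from 5·(19,1) + (18,1)
…
step 4: (1187, 63)  from 3·(358,19) + (113,6)
step 5: (1545, 82)  from 1·(1187,63) + (358,19)
step 6: (10457, 555)  from 6·(1545,82) + (1187,63)
step 7: (12002, 637)  from 1·(10457,555) + (1545,82)
step 8: (46463, 2466)  from 3·(12002,637) + (10457,555)
…
step 10: (803418, 42641)  from 5·(151391,8035) + (46463,2466)
step 11: (954809, 50676)  from 1·(803418,42641) + (151391,8035)
→ (954809, 50676).  Check: 954809²=911660226481, 355·50676²=911660226480, difference 1.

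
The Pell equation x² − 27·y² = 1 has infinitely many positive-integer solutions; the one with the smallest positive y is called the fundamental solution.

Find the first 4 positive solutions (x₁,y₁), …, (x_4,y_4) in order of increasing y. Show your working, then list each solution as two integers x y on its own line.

√27 = [5; 5,10, …], period ℓ=2 (even) → k=1
step 0: (5, 1)  from 5·(1,0) + (0,1)
step 1: (26, 5)  from 5·(5,1) + (1,0)
→ (26, 5).  Check: 26²=676, 27·5²=675, difference 1.
(x_2, y_2) = (26·26 + 27·5·5, 26·5 + 5·26) = (1351, 260)
(x_3, y_3) = (26·1351 + 27·5·260, 26·260 + 5·1351) = (70226, 13515)
(x_4, y_4) = (26·70226 + 27·5·13515, 26·13515 + 5·70226) = (3650401, 702520)

26 5
1351 260
70226 13515
3650401 702520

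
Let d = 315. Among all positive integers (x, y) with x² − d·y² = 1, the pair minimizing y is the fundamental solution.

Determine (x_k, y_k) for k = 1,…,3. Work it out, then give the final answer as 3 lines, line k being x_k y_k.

d=315: √d = [17; 1,2,1,34] (ℓ=4, even), read p_3/q_3
i=0: a=17 ⇒ p=17, q=1
…
i=2: a=2 ⇒ p=53, q=3
i=3: a=1 ⇒ p=71, q=4
→ (71, 4).  Check: 71²=5041, 315·4²=5040, difference 1.
(71+4√315)^2 = 10081 + 568√315
(71+4√315)^3 = 1431431 + 80652√315

71 4
10081 568
1431431 80652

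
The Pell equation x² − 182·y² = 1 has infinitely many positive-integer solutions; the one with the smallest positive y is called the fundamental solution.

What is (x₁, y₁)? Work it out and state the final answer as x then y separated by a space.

27 2

√182 → a₀=13, period (2,26); ℓ=2 even so k=1
a_0=13:  p_0=13·1+0=13,  q_0=13·0+1=1
a_1=2:  p_1=2·13+1=27,  q_1=2·1+0=2
→ (27, 2).  Check: 27²=729, 182·2²=728, difference 1.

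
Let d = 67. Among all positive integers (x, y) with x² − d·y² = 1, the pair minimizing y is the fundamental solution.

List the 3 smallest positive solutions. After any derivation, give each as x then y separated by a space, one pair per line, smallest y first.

√67 → a₀=8, period (5,2,1,1,7,1,1,2,5,16); ℓ=10 even so k=9
step 0: (8, 1)  from 8·(1,0) + (0,1)
step 1: (41, 5)  from 5·(8,1) + (1,0)
step 2: (90, 11)  from 2·(41,5) + (8,1)
step 3: (131, 16)  from 1·(90,11) + (41,5)
step 4: (221, 27)  from 1·(131,16) + (90,11)
step 5: (1678, 205)  from 7·(221,27) + (131,16)
step 6: (1899, 232)  from 1·(1678,205) + (221,27)
step 7: (3577, 437)  from 1·(1899,232) + (1678,205)
step 8: (9053, 1106)  from 2·(3577,437) + (1899,232)
step 9: (48842, 5967)  from 5·(9053,1106) + (3577,437)
fundamental: x₁=48842, y₁=5967  (since 2385540964 − 67·35605089 = 1)
(48842+5967√67)^2 = 4771081927 + 582880428√67
(48842+5967√67)^3 = 466058366908226 + 56938091722785√67

48842 5967
4771081927 582880428
466058366908226 56938091722785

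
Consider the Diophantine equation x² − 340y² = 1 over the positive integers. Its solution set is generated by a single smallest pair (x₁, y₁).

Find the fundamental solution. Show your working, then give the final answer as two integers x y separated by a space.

√340 = [18; 2,3,1,1,1,…,3,2,36, …], period ℓ=14 (even) → k=13
i=0: a=18 ⇒ p=18, q=1
…
i=2: a=3 ⇒ p=129, q=7
…
i=4: a=1 ⇒ p=295, q=16
i=5: a=1 ⇒ p=461, q=25
i=6: a=1 ⇒ p=756, q=41
…
i=8: a=1 ⇒ p=7265, q=394
i=9: a=1 ⇒ p=13774, q=747
i=10: a=1 ⇒ p=21039, q=1141
i=11: a=1 ⇒ p=34813, q=1888
i=12: a=3 ⇒ p=125478, q=6805
i=13: a=2 ⇒ p=285769, q=15498
(x₁, y₁) = (285769, 15498);  285769² − 340·15498² = 1 ✓

285769 15498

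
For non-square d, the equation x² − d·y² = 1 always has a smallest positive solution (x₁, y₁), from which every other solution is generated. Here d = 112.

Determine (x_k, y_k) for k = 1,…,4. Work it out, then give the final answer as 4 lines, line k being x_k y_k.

127 12
32257 3048
8193151 774180
2081028097 196638672

[10; 1,1,2,1,1,20] for √112; ℓ=6 ⇒ convergent index 5
a_0=10:  p_0=10·1+0=10,  q_0=10·0+1=1
a_1=1:  p_1=1·10+1=11,  q_1=1·1+0=1
a_2=1:  p_2=1·11+10=21,  q_2=1·1+1=2
a_3=2:  p_3=2·21+11=53,  q_3=2·2+1=5
a_4=1:  p_4=1·53+21=74,  q_4=1·5+2=7
a_5=1:  p_5=1·74+53=127,  q_5=1·7+5=12
(x₁, y₁) = (127, 12);  127² − 112·12² = 1 ✓
(x_2, y_2) = (127·127 + 112·12·12, 127·12 + 12·127) = (32257, 3048)
(x_3, y_3) = (127·32257 + 112·12·3048, 127·3048 + 12·32257) = (8193151, 774180)
(x_4, y_4) = (127·8193151 + 112·12·774180, 127·774180 + 12·8193151) = (2081028097, 196638672)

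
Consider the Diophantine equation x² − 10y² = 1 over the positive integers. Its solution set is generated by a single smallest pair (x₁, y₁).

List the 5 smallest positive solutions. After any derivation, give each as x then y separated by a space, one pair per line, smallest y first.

√10 = [3; 6, …], period ℓ=1 (odd) → k=1
step 0: (3, 1)  from 3·(1,0) + (0,1)
step 1: (19, 6)  from 6·(3,1) + (1,0)
fundamental: x₁=19, y₁=6  (since 361 − 10·36 = 1)
(x_2, y_2) = (19·19 + 10·6·6, 19·6 + 6·19) = (721, 228)
(x_3, y_3) = (19·721 + 10·6·228, 19·228 + 6·721) = (27379, 8658)
(x_4, y_4) = (19·27379 + 10·6·8658, 19·8658 + 6·27379) = (1039681, 328776)
(x_5, y_5) = (19·1039681 + 10·6·328776, 19·328776 + 6·1039681) = (39480499, 12484830)

19 6
721 228
27379 8658
1039681 328776
39480499 12484830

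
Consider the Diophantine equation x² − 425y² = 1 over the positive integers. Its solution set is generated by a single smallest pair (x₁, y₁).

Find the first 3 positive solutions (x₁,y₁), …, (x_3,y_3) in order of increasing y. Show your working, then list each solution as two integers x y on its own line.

[20; 1,1,1,1,1,1,40] for √425; ℓ=7 ⇒ convergent index 13
a_0=20:  p_0=20·1+0=20,  q_0=20·0+1=1
a_1=1:  p_1=1·20+1=21,  q_1=1·1+0=1
a_2=1:  p_2=1·21+20=41,  q_2=1·1+1=2
…
a_4=1:  p_4=1·62+41=103,  q_4=1·3+2=5
…
a_6=1:  p_6=1·165+103=268,  q_6=1·8+5=13
a_7=40:  p_7=40·268+165=10885,  q_7=40·13+8=528
a_8=1:  p_8=1·10885+268=11153,  q_8=1·528+13=541
a_9=1:  p_9=1·11153+10885=22038,  q_9=1·541+528=1069
…
a_11=1:  p_11=1·33191+22038=55229,  q_11=1·1610+1069=2679
a_12=1:  p_12=1·55229+33191=88420,  q_12=1·2679+1610=4289
a_13=1:  p_13=1·88420+55229=143649,  q_13=1·4289+2679=6968
fundamental: x₁=143649, y₁=6968  (since 20635035201 − 425·48553024 = 1)
n=2: (143649,6968)∘(143649,6968) = (143649·143649+425·6968·6968, 143649·6968+6968·143649) = (41270070401,2001892464)
n=3: (41270070401,2001892464)∘(143649,6968) = (143649·41270070401+425·6968·2001892464, 143649·2001892464+6968·41270070401) = (11856808685922849,575139701115304)

143649 6968
41270070401 2001892464
11856808685922849 575139701115304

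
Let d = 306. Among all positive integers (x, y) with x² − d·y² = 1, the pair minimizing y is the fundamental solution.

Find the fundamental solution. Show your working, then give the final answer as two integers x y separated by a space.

35 2

√306 → a₀=17, period (2,34); ℓ=2 even so k=1
a_0=17:  p_0=17·1+0=17,  q_0=17·0+1=1
a_1=2:  p_1=2·17+1=35,  q_1=2·1+0=2
(x₁, y₁) = (35, 2);  35² − 306·2² = 1 ✓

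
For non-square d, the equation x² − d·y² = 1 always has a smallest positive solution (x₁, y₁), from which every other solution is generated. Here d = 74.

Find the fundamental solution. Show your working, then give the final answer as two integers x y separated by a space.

3699 430

√74 → a₀=8, period (1,1,1,1,16); ℓ=5 odd so k=9
i=0: a=8 ⇒ p=8, q=1
…
i=3: a=1 ⇒ p=26, q=3
i=4: a=1 ⇒ p=43, q=5
…
i=6: a=1 ⇒ p=757, q=88
…
i=8: a=1 ⇒ p=2228, q=259
i=9: a=1 ⇒ p=3699, q=430
fundamental: x₁=3699, y₁=430  (since 13682601 − 74·184900 = 1)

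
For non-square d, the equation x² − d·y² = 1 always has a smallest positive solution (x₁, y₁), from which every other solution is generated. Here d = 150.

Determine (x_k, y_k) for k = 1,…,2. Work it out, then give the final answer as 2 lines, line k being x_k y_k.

49 4
4801 392

√150 → a₀=12, period (4,24); ℓ=2 even so k=1
a_0=12:  p_0=12·1+0=12,  q_0=12·0+1=1
a_1=4:  p_1=4·12+1=49,  q_1=4·1+0=4
(x₁, y₁) = (49, 4);  49² − 150·4² = 1 ✓
(49+4√150)^2 = 4801 + 392√150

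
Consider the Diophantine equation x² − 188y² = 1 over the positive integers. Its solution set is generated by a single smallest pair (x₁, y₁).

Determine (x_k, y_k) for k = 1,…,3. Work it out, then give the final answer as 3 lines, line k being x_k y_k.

4607 336
42448897 3095904
391124132351 28525659120

d=188: √d = [13; 1,2,2,6,2,2,1,26] (ℓ=8, even), read p_7/q_7
a_0=13:  p_0=13·1+0=13,  q_0=13·0+1=1
…
a_3=2:  p_3=2·41+14=96,  q_3=2·3+1=7
a_4=6:  p_4=6·96+41=617,  q_4=6·7+3=45
…
a_6=2:  p_6=2·1330+617=3277,  q_6=2·97+45=239
a_7=1:  p_7=1·3277+1330=4607,  q_7=1·239+97=336
(x₁, y₁) = (4607, 336);  4607² − 188·336² = 1 ✓
(x_2, y_2) = (4607·4607 + 188·336·336, 4607·336 + 336·4607) = (42448897, 3095904)
(x_3, y_3) = (4607·42448897 + 188·336·3095904, 4607·3095904 + 336·42448897) = (391124132351, 28525659120)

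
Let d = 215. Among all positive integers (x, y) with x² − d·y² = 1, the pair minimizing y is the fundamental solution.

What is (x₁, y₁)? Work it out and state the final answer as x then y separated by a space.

44 3

√215 → a₀=14, period (1,1,1,28); ℓ=4 even so k=3
i=0: a=14 ⇒ p=14, q=1
i=1: a=1 ⇒ p=15, q=1
i=2: a=1 ⇒ p=29, q=2
i=3: a=1 ⇒ p=44, q=3
(x₁, y₁) = (44, 3);  44² − 215·3² = 1 ✓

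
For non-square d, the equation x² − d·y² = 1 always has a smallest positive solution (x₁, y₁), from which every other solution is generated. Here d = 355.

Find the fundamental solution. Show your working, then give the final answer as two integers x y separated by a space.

√355 = [18; 1,5,3,3,1,6,1,3,3,5,1,36, …], period ℓ=12 (even) → k=11
i=0: a=18 ⇒ p=18, q=1
i=1: a=1 ⇒ p=19, q=1
i=2: a=5 ⇒ p=113, q=6
i=3: a=3 ⇒ p=358, q=19
i=4: a=3 ⇒ p=1187, q=63
…
i=6: a=6 ⇒ p=10457, q=555
i=7: a=1 ⇒ p=12002, q=637
i=8: a=3 ⇒ p=46463, q=2466
i=9: a=3 ⇒ p=151391, q=8035
i=10: a=5 ⇒ p=803418, q=42641
i=11: a=1 ⇒ p=954809, q=50676
→ (954809, 50676).  Check: 954809²=911660226481, 355·50676²=911660226480, difference 1.

954809 50676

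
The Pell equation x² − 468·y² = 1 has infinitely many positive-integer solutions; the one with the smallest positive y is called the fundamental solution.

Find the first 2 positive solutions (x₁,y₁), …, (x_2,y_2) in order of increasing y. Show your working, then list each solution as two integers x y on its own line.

649 30
842401 38940

√468 → a₀=21, period (1,1,1,2,1,1,1,42); ℓ=8 even so k=7
step 0: (21, 1)  from 21·(1,0) + (0,1)
…
step 3: (65, 3)  from 1·(43,2) + (22,1)
…
step 5: (238, 11)  from 1·(173,8) + (65,3)
step 6: (411, 19)  from 1·(238,11) + (173,8)
step 7: (649, 30)  from 1·(411,19) + (238,11)
→ (649, 30).  Check: 649²=421201, 468·30²=421200, difference 1.
(x_2, y_2) = (649·649 + 468·30·30, 649·30 + 30·649) = (842401, 38940)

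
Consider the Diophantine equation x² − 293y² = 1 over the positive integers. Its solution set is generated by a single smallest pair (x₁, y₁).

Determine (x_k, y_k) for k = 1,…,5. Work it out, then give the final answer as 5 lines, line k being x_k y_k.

√293 → a₀=17, period (8,1,1,8,34); ℓ=5 odd so k=9
k=0  a_k=17  p_k/q_k = 17/1
…
k=2  a_k=1  p_k/q_k = 154/9
…
k=5  a_k=34  p_k/q_k = 84679/4947
k=6  a_k=8  p_k/q_k = 679914/39721
k=7  a_k=1  p_k/q_k = 764593/44668
k=8  a_k=1  p_k/q_k = 1444507/84389
k=9  a_k=8  p_k/q_k = 12320649/719780
→ (12320649, 719780).  Check: 12320649²=151798391781201, 293·719780²=151798391781200, difference 1.
(12320649+719780√293)^2 = 303596783562401 + 17736313474440√293
(12320649+719780√293)^3 = 7481018815602612315849 + 437045785745090703340√293
(12320649+719780√293)^4 = 184342013978870716056521769601 + 10769375446188914321717060880√293
(12320649+719780√293)^5 = 4542426500373511536803322165613266249 + 265371389643423565052112223737518900√293

12320649 719780
303596783562401 17736313474440
7481018815602612315849 437045785745090703340
184342013978870716056521769601 10769375446188914321717060880
4542426500373511536803322165613266249 265371389643423565052112223737518900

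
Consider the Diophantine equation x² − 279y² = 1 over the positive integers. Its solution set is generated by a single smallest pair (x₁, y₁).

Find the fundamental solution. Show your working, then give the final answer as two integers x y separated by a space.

1520 91

√279 → a₀=16, period (1,2,2,1,2,2,1,32); ℓ=8 even so k=7
step 0: (16, 1)  from 16·(1,0) + (0,1)
…
step 6: (1069, 64)  from 2·(451,27) + (167,10)
step 7: (1520, 91)  from 1·(1069,64) + (451,27)
→ (1520, 91).  Check: 1520²=2310400, 279·91²=2310399, difference 1.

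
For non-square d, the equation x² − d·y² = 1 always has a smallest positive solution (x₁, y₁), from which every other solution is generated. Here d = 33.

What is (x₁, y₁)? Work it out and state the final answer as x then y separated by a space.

√33 = [5; 1,2,1,10, …], period ℓ=4 (even) → k=3
k=0  a_k=5  p_k/q_k = 5/1
…
k=2  a_k=2  p_k/q_k = 17/3
k=3  a_k=1  p_k/q_k = 23/4
fundamental: x₁=23, y₁=4  (since 529 − 33·16 = 1)

23 4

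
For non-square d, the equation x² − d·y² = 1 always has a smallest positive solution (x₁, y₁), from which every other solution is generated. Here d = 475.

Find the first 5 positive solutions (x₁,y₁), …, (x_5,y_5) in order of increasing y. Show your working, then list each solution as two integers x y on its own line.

57799 2652
6681448801 306565896
772362118440199 35438404443156
89283516160768675201 4096608676513381392
10320995900380175197444999 473559769752155457709260

√475 = [21; 1,3,1,6,2,6,1,3,1,42, …], period ℓ=10 (even) → k=9
a_0=21:  p_0=21·1+0=21,  q_0=21·0+1=1
a_1=1:  p_1=1·21+1=22,  q_1=1·1+0=1
a_2=3:  p_2=3·22+21=87,  q_2=3·1+1=4
a_3=1:  p_3=1·87+22=109,  q_3=1·4+1=5
a_4=6:  p_4=6·109+87=741,  q_4=6·5+4=34
…
a_7=1:  p_7=1·10287+1591=11878,  q_7=1·472+73=545
a_8=3:  p_8=3·11878+10287=45921,  q_8=3·545+472=2107
a_9=1:  p_9=1·45921+11878=57799,  q_9=1·2107+545=2652
→ (57799, 2652).  Check: 57799²=3340724401, 475·2652²=3340724400, difference 1.
(57799+2652√475)^2 = 6681448801 + 306565896√475
(57799+2652√475)^3 = 772362118440199 + 35438404443156√475
(57799+2652√475)^4 = 89283516160768675201 + 4096608676513381392√475
(57799+2652√475)^5 = 10320995900380175197444999 + 473559769752155457709260√475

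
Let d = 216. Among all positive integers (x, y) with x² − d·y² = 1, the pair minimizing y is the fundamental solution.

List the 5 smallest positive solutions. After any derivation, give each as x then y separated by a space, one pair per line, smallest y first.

[14; 1,2,3,2,1,28] for √216; ℓ=6 ⇒ convergent index 5
step 0: (14, 1)  from 14·(1,0) + (0,1)
step 1: (15, 1)  from 1·(14,1) + (1,0)
step 2: (44, 3)  from 2·(15,1) + (14,1)
…
step 4: (338, 23)  from 2·(147,10) + (44,3)
step 5: (485, 33)  from 1·(338,23) + (147,10)
→ (485, 33).  Check: 485²=235225, 216·33²=235224, difference 1.
n=2: (485,33)∘(485,33) = (485·485+216·33·33, 485·33+33·485) = (470449,32010)
n=3: (470449,32010)∘(485,33) = (485·470449+216·33·32010, 485·32010+33·470449) = (456335045,31049667)
n=4: (456335045,31049667)∘(485,33) = (485·456335045+216·33·31049667, 485·31049667+33·456335045) = (442644523201,30118144980)
n=5: (442644523201,30118144980)∘(485,33) = (485·442644523201+216·33·30118144980, 485·30118144980+33·442644523201) = (429364731169925,29214569580933)

485 33
470449 32010
456335045 31049667
442644523201 30118144980
429364731169925 29214569580933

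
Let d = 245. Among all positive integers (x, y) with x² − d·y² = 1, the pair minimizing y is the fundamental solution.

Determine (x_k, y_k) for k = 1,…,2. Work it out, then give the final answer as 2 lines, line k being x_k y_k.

51841 3312
5374978561 343394784

[15; 1,1,1,7,6,7,1,1,1,30] for √245; ℓ=10 ⇒ convergent index 9
k=0  a_k=15  p_k/q_k = 15/1
k=1  a_k=1  p_k/q_k = 16/1
k=2  a_k=1  p_k/q_k = 31/2
…
k=4  a_k=7  p_k/q_k = 360/23
k=5  a_k=6  p_k/q_k = 2207/141
k=6  a_k=7  p_k/q_k = 15809/1010
k=7  a_k=1  p_k/q_k = 18016/1151
k=8  a_k=1  p_k/q_k = 33825/2161
k=9  a_k=1  p_k/q_k = 51841/3312
→ (51841, 3312).  Check: 51841²=2687489281, 245·3312²=2687489280, difference 1.
n=2: (51841,3312)∘(51841,3312) = (51841·51841+245·3312·3312, 51841·3312+3312·51841) = (5374978561,343394784)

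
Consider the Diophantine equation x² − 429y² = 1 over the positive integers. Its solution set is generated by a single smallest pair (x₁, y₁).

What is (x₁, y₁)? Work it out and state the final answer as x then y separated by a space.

1524095 73584

d=429: √d = [20; 1,2,2,9,1,12,1,9,2,2,1,40] (ℓ=12, even), read p_11/q_11
step 0: (20, 1)  from 20·(1,0) + (0,1)
…
step 2: (62, 3)  from 2·(21,1) + (20,1)
step 3: (145, 7)  from 2·(62,3) + (21,1)
step 4: (1367, 66)  from 9·(145,7) + (62,3)
…
step 10: (1085636, 52415)  from 2·(438459,21169) + (208718,10077)
step 11: (1524095, 73584)  from 1·(1085636,52415) + (438459,21169)
→ (1524095, 73584).  Check: 1524095²=2322865569025, 429·73584²=2322865569024, difference 1.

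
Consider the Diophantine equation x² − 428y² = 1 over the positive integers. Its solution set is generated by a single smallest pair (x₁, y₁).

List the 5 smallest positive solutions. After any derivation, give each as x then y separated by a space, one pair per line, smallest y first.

1850887 89466
6851565373537 331182912684
25362946559057703751 1225964295417811950
93887896135702420679780737 4538242753705644230486616
347551772829818329662915600223687 16799549031354731501369944644834

√428 = [20; 1,2,4,1,5,10,5,1,4,2,1,40, …], period ℓ=12 (even) → k=11
k=0  a_k=20  p_k/q_k = 20/1
k=1  a_k=1  p_k/q_k = 21/1
…
k=3  a_k=4  p_k/q_k = 269/13
…
k=5  a_k=5  p_k/q_k = 1924/93
k=6  a_k=10  p_k/q_k = 19571/946
k=7  a_k=5  p_k/q_k = 99779/4823
k=8  a_k=1  p_k/q_k = 119350/5769
k=9  a_k=4  p_k/q_k = 577179/27899
k=10  a_k=2  p_k/q_k = 1273708/61567
k=11  a_k=1  p_k/q_k = 1850887/89466
fundamental: x₁=1850887, y₁=89466  (since 3425782686769 − 428·8004165156 = 1)
k=2:  x_2 = 1850887·1850887+428·89466·89466 = 6851565373537,  y_2 = 1850887·89466+89466·1850887 = 331182912684
k=3:  x_3 = 1850887·6851565373537+428·89466·331182912684 = 25362946559057703751,  y_3 = 1850887·331182912684+89466·6851565373537 = 1225964295417811950
k=4:  x_4 = 1850887·25362946559057703751+428·89466·1225964295417811950 = 93887896135702420679780737,  y_4 = 1850887·1225964295417811950+89466·25362946559057703751 = 4538242753705644230486616
k=5:  x_5 = 1850887·93887896135702420679780737+428·89466·4538242753705644230486616 = 347551772829818329662915600223687,  y_5 = 1850887·4538242753705644230486616+89466·93887896135702420679780737 = 16799549031354731501369944644834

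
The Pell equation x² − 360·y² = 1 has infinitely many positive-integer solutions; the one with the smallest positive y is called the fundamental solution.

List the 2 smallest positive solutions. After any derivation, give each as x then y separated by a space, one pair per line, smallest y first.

d=360: √d = [18; 1,36] (ℓ=2, even), read p_1/q_1
k=0  a_k=18  p_k/q_k = 18/1
k=1  a_k=1  p_k/q_k = 19/1
→ (19, 1).  Check: 19²=361, 360·1²=360, difference 1.
(x_2, y_2) = (19·19 + 360·1·1, 19·1 + 1·19) = (721, 38)

19 1
721 38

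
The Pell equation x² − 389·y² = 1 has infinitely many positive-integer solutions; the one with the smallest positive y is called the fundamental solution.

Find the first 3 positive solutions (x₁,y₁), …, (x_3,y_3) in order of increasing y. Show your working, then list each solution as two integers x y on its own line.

√389 = [19; 1,2,1,1,1,1,2,1,38, …], period ℓ=9 (odd) → k=17
i=0: a=19 ⇒ p=19, q=1
i=1: a=1 ⇒ p=20, q=1
…
i=3: a=1 ⇒ p=79, q=4
i=4: a=1 ⇒ p=138, q=7
…
i=6: a=1 ⇒ p=355, q=18
i=7: a=2 ⇒ p=927, q=47
…
i=10: a=1 ⇒ p=50925, q=2582
i=11: a=2 ⇒ p=151493, q=7681
i=12: a=1 ⇒ p=202418, q=10263
i=13: a=1 ⇒ p=353911, q=17944
…
i=15: a=1 ⇒ p=910240, q=46151
i=16: a=2 ⇒ p=2376809, q=120509
i=17: a=1 ⇒ p=3287049, q=166660
(x₁, y₁) = (3287049, 166660);  3287049² − 389·166660² = 1 ✓
(x_2, y_2) = (3287049·3287049 + 389·166660·166660, 3287049·166660 + 166660·3287049) = (21609382256801, 1095639172680)
(x_3, y_3) = (3287049·21609382256801 + 389·166660·1095639172680, 3287049·1095639172680 + 166660·21609382256801) = (142062196675667653449, 7202839293837075980)

3287049 166660
21609382256801 1095639172680
142062196675667653449 7202839293837075980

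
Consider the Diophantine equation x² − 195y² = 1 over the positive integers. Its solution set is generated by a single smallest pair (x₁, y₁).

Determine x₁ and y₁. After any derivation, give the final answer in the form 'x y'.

14 1

√195 → a₀=13, period (1,26); ℓ=2 even so k=1
a_0=13:  p_0=13·1+0=13,  q_0=13·0+1=1
a_1=1:  p_1=1·13+1=14,  q_1=1·1+0=1
(x₁, y₁) = (14, 1);  14² − 195·1² = 1 ✓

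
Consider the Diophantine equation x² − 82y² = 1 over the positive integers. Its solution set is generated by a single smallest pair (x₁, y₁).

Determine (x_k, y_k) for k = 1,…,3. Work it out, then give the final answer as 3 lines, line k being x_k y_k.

[9; 18] for √82; ℓ=1 ⇒ convergent index 1
a_0=9:  p_0=9·1+0=9,  q_0=9·0+1=1
a_1=18:  p_1=18·9+1=163,  q_1=18·1+0=18
→ (163, 18).  Check: 163²=26569, 82·18²=26568, difference 1.
n=2: (163,18)∘(163,18) = (163·163+82·18·18, 163·18+18·163) = (53137,5868)
n=3: (53137,5868)∘(163,18) = (163·53137+82·18·5868, 163·5868+18·53137) = (17322499,1912950)

163 18
53137 5868
17322499 1912950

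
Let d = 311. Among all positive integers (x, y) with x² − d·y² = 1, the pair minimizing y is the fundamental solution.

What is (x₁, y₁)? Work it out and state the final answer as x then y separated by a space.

√311 → a₀=17, period (1,1,1,2,1,…,1,1,34); ℓ=16 even so k=15
k=0  a_k=17  p_k/q_k = 17/1
…
k=10  a_k=6  p_k/q_k = 1376656/78063
k=11  a_k=1  p_k/q_k = 1594239/90401
…
k=14  a_k=1  p_k/q_k = 10724507/608131
k=15  a_k=1  p_k/q_k = 16883880/957397
→ (16883880, 957397).  Check: 16883880²=285065403854400, 311·957397²=285065403854399, difference 1.

16883880 957397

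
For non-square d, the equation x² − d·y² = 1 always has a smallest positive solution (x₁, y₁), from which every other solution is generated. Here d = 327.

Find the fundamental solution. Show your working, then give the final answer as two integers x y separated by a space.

√327 = [18; 12,36, …], period ℓ=2 (even) → k=1
step 0: (18, 1)  from 18·(1,0) + (0,1)
step 1: (217, 12)  from 12·(18,1) + (1,0)
→ (217, 12).  Check: 217²=47089, 327·12²=47088, difference 1.

217 12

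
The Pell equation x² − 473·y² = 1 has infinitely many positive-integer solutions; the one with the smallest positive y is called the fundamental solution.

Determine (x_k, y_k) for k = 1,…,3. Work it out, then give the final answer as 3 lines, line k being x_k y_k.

d=473: √d = [21; 1,2,1,42] (ℓ=4, even), read p_3/q_3
step 0: (21, 1)  from 21·(1,0) + (0,1)
step 1: (22, 1)  from 1·(21,1) + (1,0)
step 2: (65, 3)  from 2·(22,1) + (21,1)
step 3: (87, 4)  from 1·(65,3) + (22,1)
fundamental: x₁=87, y₁=4  (since 7569 − 473·16 = 1)
(87+4√473)^2 = 15137 + 696√473
(87+4√473)^3 = 2633751 + 121100√473

87 4
15137 696
2633751 121100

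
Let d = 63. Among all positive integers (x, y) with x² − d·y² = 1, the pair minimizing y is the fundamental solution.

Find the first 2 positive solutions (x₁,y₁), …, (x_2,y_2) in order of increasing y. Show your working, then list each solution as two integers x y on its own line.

√63 → a₀=7, period (1,14); ℓ=2 even so k=1
k=0  a_k=7  p_k/q_k = 7/1
k=1  a_k=1  p_k/q_k = 8/1
→ (8, 1).  Check: 8²=64, 63·1²=63, difference 1.
(x_2, y_2) = (8·8 + 63·1·1, 8·1 + 1·8) = (127, 16)

8 1
127 16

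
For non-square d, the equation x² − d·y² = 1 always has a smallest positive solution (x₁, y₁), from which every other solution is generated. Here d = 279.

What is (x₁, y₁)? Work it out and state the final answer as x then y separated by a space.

√279 = [16; 1,2,2,1,2,2,1,32, …], period ℓ=8 (even) → k=7
k=0  a_k=16  p_k/q_k = 16/1
…
k=3  a_k=2  p_k/q_k = 117/7
…
k=6  a_k=2  p_k/q_k = 1069/64
k=7  a_k=1  p_k/q_k = 1520/91
→ (1520, 91).  Check: 1520²=2310400, 279·91²=2310399, difference 1.

1520 91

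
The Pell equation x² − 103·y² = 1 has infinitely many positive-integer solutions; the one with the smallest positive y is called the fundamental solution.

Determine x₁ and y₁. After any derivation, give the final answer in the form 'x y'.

[10; 6,1,2,1,1,9,1,1,2,1,6,20] for √103; ℓ=12 ⇒ convergent index 11
i=0: a=10 ⇒ p=10, q=1
i=1: a=6 ⇒ p=61, q=6
…
i=3: a=2 ⇒ p=203, q=20
i=4: a=1 ⇒ p=274, q=27
…
i=6: a=9 ⇒ p=4567, q=450
i=7: a=1 ⇒ p=5044, q=497
i=8: a=1 ⇒ p=9611, q=947
i=9: a=2 ⇒ p=24266, q=2391
i=10: a=1 ⇒ p=33877, q=3338
i=11: a=6 ⇒ p=227528, q=22419
→ (227528, 22419).  Check: 227528²=51768990784, 103·22419²=51768990783, difference 1.

227528 22419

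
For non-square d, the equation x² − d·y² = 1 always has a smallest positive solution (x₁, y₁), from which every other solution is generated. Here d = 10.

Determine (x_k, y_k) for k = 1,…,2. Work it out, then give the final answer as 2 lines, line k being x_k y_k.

19 6
721 228

d=10: √d = [3; 6] (ℓ=1, odd), read p_1/q_1
a_0=3:  p_0=3·1+0=3,  q_0=3·0+1=1
a_1=6:  p_1=6·3+1=19,  q_1=6·1+0=6
(x₁, y₁) = (19, 6);  19² − 10·6² = 1 ✓
n=2: (19,6)∘(19,6) = (19·19+10·6·6, 19·6+6·19) = (721,228)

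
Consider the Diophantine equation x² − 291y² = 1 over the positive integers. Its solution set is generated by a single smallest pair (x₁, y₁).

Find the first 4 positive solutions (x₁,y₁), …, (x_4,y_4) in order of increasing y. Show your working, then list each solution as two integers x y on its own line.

[17; 17,34] for √291; ℓ=2 ⇒ convergent index 1
a_0=17:  p_0=17·1+0=17,  q_0=17·0+1=1
a_1=17:  p_1=17·17+1=290,  q_1=17·1+0=17
(x₁, y₁) = (290, 17);  290² − 291·17² = 1 ✓
(290+17√291)^2 = 168199 + 9860√291
(290+17√291)^3 = 97555130 + 5718783√291
(290+17√291)^4 = 56581807201 + 3316884280√291

290 17
168199 9860
97555130 5718783
56581807201 3316884280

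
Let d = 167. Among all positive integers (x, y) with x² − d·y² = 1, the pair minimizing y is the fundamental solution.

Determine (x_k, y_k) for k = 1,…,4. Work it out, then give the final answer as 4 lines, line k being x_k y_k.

168 13
56447 4368
18966024 1467635
6372527617 493120992

√167 = [12; 1,11,1,24, …], period ℓ=4 (even) → k=3
a_0=12:  p_0=12·1+0=12,  q_0=12·0+1=1
a_1=1:  p_1=1·12+1=13,  q_1=1·1+0=1
a_2=11:  p_2=11·13+12=155,  q_2=11·1+1=12
a_3=1:  p_3=1·155+13=168,  q_3=1·12+1=13
(x₁, y₁) = (168, 13);  168² − 167·13² = 1 ✓
(168+13√167)^2 = 56447 + 4368√167
(168+13√167)^3 = 18966024 + 1467635√167
(168+13√167)^4 = 6372527617 + 493120992√167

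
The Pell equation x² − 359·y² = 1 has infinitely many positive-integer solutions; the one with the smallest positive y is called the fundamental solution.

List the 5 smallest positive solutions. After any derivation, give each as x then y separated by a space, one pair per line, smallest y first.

√359 = [18; 1,17,1,36, …], period ℓ=4 (even) → k=3
i=0: a=18 ⇒ p=18, q=1
i=1: a=1 ⇒ p=19, q=1
i=2: a=17 ⇒ p=341, q=18
i=3: a=1 ⇒ p=360, q=19
(x₁, y₁) = (360, 19);  360² − 359·19² = 1 ✓
n=2: (360,19)∘(360,19) = (360·360+359·19·19, 360·19+19·360) = (259199,13680)
n=3: (259199,13680)∘(360,19) = (360·259199+359·19·13680, 360·13680+19·259199) = (186622920,9849581)
n=4: (186622920,9849581)∘(360,19) = (360·186622920+359·19·9849581, 360·9849581+19·186622920) = (134368243201,7091684640)
n=5: (134368243201,7091684640)∘(360,19) = (360·134368243201+359·19·7091684640, 360·7091684640+19·134368243201) = (96744948481800,5106003091219)

360 19
259199 13680
186622920 9849581
134368243201 7091684640
96744948481800 5106003091219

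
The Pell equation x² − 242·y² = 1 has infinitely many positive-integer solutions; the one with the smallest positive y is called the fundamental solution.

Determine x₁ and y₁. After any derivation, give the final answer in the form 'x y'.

[15; 1,1,3,1,14,1,3,1,1,30] for √242; ℓ=10 ⇒ convergent index 9
step 0: (15, 1)  from 15·(1,0) + (0,1)
step 1: (16, 1)  from 1·(15,1) + (1,0)
step 2: (31, 2)  from 1·(16,1) + (15,1)
step 3: (109, 7)  from 3·(31,2) + (16,1)
step 4: (140, 9)  from 1·(109,7) + (31,2)
step 5: (2069, 133)  from 14·(140,9) + (109,7)
step 6: (2209, 142)  from 1·(2069,133) + (140,9)
step 7: (8696, 559)  from 3·(2209,142) + (2069,133)
step 8: (10905, 701)  from 1·(8696,559) + (2209,142)
step 9: (19601, 1260)  from 1·(10905,701) + (8696,559)
→ (19601, 1260).  Check: 19601²=384199201, 242·1260²=384199200, difference 1.

19601 1260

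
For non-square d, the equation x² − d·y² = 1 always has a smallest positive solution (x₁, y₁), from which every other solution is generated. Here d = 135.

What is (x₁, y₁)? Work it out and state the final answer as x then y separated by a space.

244 21

√135 = [11; 1,1,1,1,1,1,1,22, …], period ℓ=8 (even) → k=7
k=0  a_k=11  p_k/q_k = 11/1
…
k=2  a_k=1  p_k/q_k = 23/2
…
k=6  a_k=1  p_k/q_k = 151/13
k=7  a_k=1  p_k/q_k = 244/21
→ (244, 21).  Check: 244²=59536, 135·21²=59535, difference 1.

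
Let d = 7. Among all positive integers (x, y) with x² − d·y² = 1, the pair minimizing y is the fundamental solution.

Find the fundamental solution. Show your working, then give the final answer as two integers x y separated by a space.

[2; 1,1,1,4] for √7; ℓ=4 ⇒ convergent index 3
a_0=2:  p_0=2·1+0=2,  q_0=2·0+1=1
a_1=1:  p_1=1·2+1=3,  q_1=1·1+0=1
a_2=1:  p_2=1·3+2=5,  q_2=1·1+1=2
a_3=1:  p_3=1·5+3=8,  q_3=1·2+1=3
→ (8, 3).  Check: 8²=64, 7·3²=63, difference 1.

8 3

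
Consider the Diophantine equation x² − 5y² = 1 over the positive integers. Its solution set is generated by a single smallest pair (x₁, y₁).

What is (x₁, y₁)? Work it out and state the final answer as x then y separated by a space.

9 4

√5 = [2; 4, …], period ℓ=1 (odd) → k=1
i=0: a=2 ⇒ p=2, q=1
i=1: a=4 ⇒ p=9, q=4
→ (9, 4).  Check: 9²=81, 5·4²=80, difference 1.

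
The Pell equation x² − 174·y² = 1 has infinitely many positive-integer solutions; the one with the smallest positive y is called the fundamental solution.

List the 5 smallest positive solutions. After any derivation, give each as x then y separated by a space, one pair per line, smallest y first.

d=174: √d = [13; 5,4,5,26] (ℓ=4, even), read p_3/q_3
i=0: a=13 ⇒ p=13, q=1
i=1: a=5 ⇒ p=66, q=5
i=2: a=4 ⇒ p=277, q=21
i=3: a=5 ⇒ p=1451, q=110
(x₁, y₁) = (1451, 110);  1451² − 174·110² = 1 ✓
(1451+110√174)^2 = 4210801 + 319220√174
(1451+110√174)^3 = 12219743051 + 926376330√174
(1451+110√174)^4 = 35461690123201 + 2688343790440√174
(1451+110√174)^5 = 102909812517786251 + 7801572753480550√174

1451 110
4210801 319220
12219743051 926376330
35461690123201 2688343790440
102909812517786251 7801572753480550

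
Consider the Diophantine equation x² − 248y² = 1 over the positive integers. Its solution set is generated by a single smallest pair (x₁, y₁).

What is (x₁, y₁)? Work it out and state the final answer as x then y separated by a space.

√248 → a₀=15, period (1,2,1,30); ℓ=4 even so k=3
i=0: a=15 ⇒ p=15, q=1
i=1: a=1 ⇒ p=16, q=1
i=2: a=2 ⇒ p=47, q=3
i=3: a=1 ⇒ p=63, q=4
(x₁, y₁) = (63, 4);  63² − 248·4² = 1 ✓

63 4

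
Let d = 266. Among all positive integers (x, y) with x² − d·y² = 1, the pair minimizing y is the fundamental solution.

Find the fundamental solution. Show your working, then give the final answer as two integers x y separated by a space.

[16; 3,4,3,32] for √266; ℓ=4 ⇒ convergent index 3
i=0: a=16 ⇒ p=16, q=1
i=1: a=3 ⇒ p=49, q=3
i=2: a=4 ⇒ p=212, q=13
i=3: a=3 ⇒ p=685, q=42
(x₁, y₁) = (685, 42);  685² − 266·42² = 1 ✓

685 42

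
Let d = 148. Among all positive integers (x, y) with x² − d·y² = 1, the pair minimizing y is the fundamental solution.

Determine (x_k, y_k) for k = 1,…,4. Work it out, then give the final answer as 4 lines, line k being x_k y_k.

73 6
10657 876
1555849 127890
227143297 18671064

√148 → a₀=12, period (6,24); ℓ=2 even so k=1
a_0=12:  p_0=12·1+0=12,  q_0=12·0+1=1
a_1=6:  p_1=6·12+1=73,  q_1=6·1+0=6
fundamental: x₁=73, y₁=6  (since 5329 − 148·36 = 1)
n=2: (73,6)∘(73,6) = (73·73+148·6·6, 73·6+6·73) = (10657,876)
n=3: (10657,876)∘(73,6) = (73·10657+148·6·876, 73·876+6·10657) = (1555849,127890)
n=4: (1555849,127890)∘(73,6) = (73·1555849+148·6·127890, 73·127890+6·1555849) = (227143297,18671064)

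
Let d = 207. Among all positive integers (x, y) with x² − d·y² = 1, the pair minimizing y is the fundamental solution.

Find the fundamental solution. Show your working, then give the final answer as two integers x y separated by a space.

1151 80

d=207: √d = [14; 2,1,1,2,1,1,2,28] (ℓ=8, even), read p_7/q_7
a_0=14:  p_0=14·1+0=14,  q_0=14·0+1=1
a_1=2:  p_1=2·14+1=29,  q_1=2·1+0=2
a_2=1:  p_2=1·29+14=43,  q_2=1·2+1=3
…
a_4=2:  p_4=2·72+43=187,  q_4=2·5+3=13
a_5=1:  p_5=1·187+72=259,  q_5=1·13+5=18
a_6=1:  p_6=1·259+187=446,  q_6=1·18+13=31
a_7=2:  p_7=2·446+259=1151,  q_7=2·31+18=80
fundamental: x₁=1151, y₁=80  (since 1324801 − 207·6400 = 1)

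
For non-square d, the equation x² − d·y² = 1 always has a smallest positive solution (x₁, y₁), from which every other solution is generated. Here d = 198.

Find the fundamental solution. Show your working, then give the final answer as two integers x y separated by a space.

d=198: √d = [14; 14,28] (ℓ=2, even), read p_1/q_1
step 0: (14, 1)  from 14·(1,0) + (0,1)
step 1: (197, 14)  from 14·(14,1) + (1,0)
fundamental: x₁=197, y₁=14  (since 38809 − 198·196 = 1)

197 14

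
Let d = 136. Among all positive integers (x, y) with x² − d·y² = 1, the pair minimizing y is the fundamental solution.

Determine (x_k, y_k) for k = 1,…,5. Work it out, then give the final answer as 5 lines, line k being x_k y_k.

d=136: √d = [11; 1,1,1,22] (ℓ=4, even), read p_3/q_3
i=0: a=11 ⇒ p=11, q=1
i=1: a=1 ⇒ p=12, q=1
i=2: a=1 ⇒ p=23, q=2
i=3: a=1 ⇒ p=35, q=3
fundamental: x₁=35, y₁=3  (since 1225 − 136·9 = 1)
n=2: (35,3)∘(35,3) = (35·35+136·3·3, 35·3+3·35) = (2449,210)
n=3: (2449,210)∘(35,3) = (35·2449+136·3·210, 35·210+3·2449) = (171395,14697)
n=4: (171395,14697)∘(35,3) = (35·171395+136·3·14697, 35·14697+3·171395) = (11995201,1028580)
n=5: (11995201,1028580)∘(35,3) = (35·11995201+136·3·1028580, 35·1028580+3·11995201) = (839492675,71985903)

35 3
2449 210
171395 14697
11995201 1028580
839492675 71985903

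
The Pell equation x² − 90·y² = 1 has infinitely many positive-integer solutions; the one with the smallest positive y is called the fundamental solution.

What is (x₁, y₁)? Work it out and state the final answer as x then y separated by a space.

[9; 2,18] for √90; ℓ=2 ⇒ convergent index 1
step 0: (9, 1)  from 9·(1,0) + (0,1)
step 1: (19, 2)  from 2·(9,1) + (1,0)
→ (19, 2).  Check: 19²=361, 90·2²=360, difference 1.

19 2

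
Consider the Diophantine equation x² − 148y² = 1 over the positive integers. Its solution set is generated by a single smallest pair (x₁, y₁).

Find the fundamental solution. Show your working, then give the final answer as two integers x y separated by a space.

73 6

[12; 6,24] for √148; ℓ=2 ⇒ convergent index 1
a_0=12:  p_0=12·1+0=12,  q_0=12·0+1=1
a_1=6:  p_1=6·12+1=73,  q_1=6·1+0=6
→ (73, 6).  Check: 73²=5329, 148·6²=5328, difference 1.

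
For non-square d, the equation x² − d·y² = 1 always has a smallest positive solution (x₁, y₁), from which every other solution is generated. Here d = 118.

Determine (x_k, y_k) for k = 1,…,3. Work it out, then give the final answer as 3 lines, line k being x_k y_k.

d=118: √d = [10; 1,6,3,2,10,2,3,6,1,20] (ℓ=10, even), read p_9/q_9
a_0=10:  p_0=10·1+0=10,  q_0=10·0+1=1
a_1=1:  p_1=1·10+1=11,  q_1=1·1+0=1
a_2=6:  p_2=6·11+10=76,  q_2=6·1+1=7
a_3=3:  p_3=3·76+11=239,  q_3=3·7+1=22
a_4=2:  p_4=2·239+76=554,  q_4=2·22+7=51
a_5=10:  p_5=10·554+239=5779,  q_5=10·51+22=532
a_6=2:  p_6=2·5779+554=12112,  q_6=2·532+51=1115
a_7=3:  p_7=3·12112+5779=42115,  q_7=3·1115+532=3877
a_8=6:  p_8=6·42115+12112=264802,  q_8=6·3877+1115=24377
a_9=1:  p_9=1·264802+42115=306917,  q_9=1·24377+3877=28254
fundamental: x₁=306917, y₁=28254  (since 94198044889 − 118·798288516 = 1)
(x_2, y_2) = (306917·306917 + 118·28254·28254, 306917·28254 + 28254·306917) = (188396089777, 17343265836)
(x_3, y_3) = (306917·188396089777 + 118·28254·17343265836, 306917·17343265836 + 28254·188396089777) = (115643925371868101, 10645886241146970)

306917 28254
188396089777 17343265836
115643925371868101 10645886241146970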